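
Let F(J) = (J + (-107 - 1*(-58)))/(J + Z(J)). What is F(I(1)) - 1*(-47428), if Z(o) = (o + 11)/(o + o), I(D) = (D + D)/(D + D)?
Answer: 331948/7 ≈ 47421.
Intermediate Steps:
I(D) = 1 (I(D) = (2*D)/((2*D)) = (2*D)*(1/(2*D)) = 1)
Z(o) = (11 + o)/(2*o) (Z(o) = (11 + o)/((2*o)) = (11 + o)*(1/(2*o)) = (11 + o)/(2*o))
F(J) = (-49 + J)/(J + (11 + J)/(2*J)) (F(J) = (J + (-107 - 1*(-58)))/(J + (11 + J)/(2*J)) = (J + (-107 + 58))/(J + (11 + J)/(2*J)) = (J - 49)/(J + (11 + J)/(2*J)) = (-49 + J)/(J + (11 + J)/(2*J)))
F(I(1)) - 1*(-47428) = 2*1*(-49 + 1)/(11 + 1 + 2*1**2) - 1*(-47428) = 2*1*(-48)/(11 + 1 + 2*1) + 47428 = 2*1*(-48)/(11 + 1 + 2) + 47428 = 2*1*(-48)/14 + 47428 = 2*1*(1/14)*(-48) + 47428 = -48/7 + 47428 = 331948/7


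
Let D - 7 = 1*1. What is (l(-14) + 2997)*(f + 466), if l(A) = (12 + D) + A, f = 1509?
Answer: 5930925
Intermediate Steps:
D = 8 (D = 7 + 1*1 = 7 + 1 = 8)
l(A) = 20 + A (l(A) = (12 + 8) + A = 20 + A)
(l(-14) + 2997)*(f + 466) = ((20 - 14) + 2997)*(1509 + 466) = (6 + 2997)*1975 = 3003*1975 = 5930925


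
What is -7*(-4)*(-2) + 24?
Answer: -32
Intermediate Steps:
-7*(-4)*(-2) + 24 = 28*(-2) + 24 = -56 + 24 = -32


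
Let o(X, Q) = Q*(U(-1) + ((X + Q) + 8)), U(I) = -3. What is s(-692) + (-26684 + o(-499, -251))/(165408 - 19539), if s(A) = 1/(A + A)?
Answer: 73908185/67294232 ≈ 1.0983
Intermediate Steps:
o(X, Q) = Q*(5 + Q + X) (o(X, Q) = Q*(-3 + ((X + Q) + 8)) = Q*(-3 + ((Q + X) + 8)) = Q*(-3 + (8 + Q + X)) = Q*(5 + Q + X))
s(A) = 1/(2*A)
s(-692) + (-26684 + o(-499, -251))/(165408 - 19539) = (½)/(-692) + (-26684 - 251*(5 - 251 - 499))/(165408 - 19539) = (½)*(-1/692) + (-26684 - 251*(-745))/145869 = -1/1384 + (-26684 + 186995)*(1/145869) = -1/1384 + 160311*(1/145869) = -1/1384 + 53437/48623 = 73908185/67294232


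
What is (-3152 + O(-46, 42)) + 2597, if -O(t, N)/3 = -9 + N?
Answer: -654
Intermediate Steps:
O(t, N) = 27 - 3*N (O(t, N) = -3*(-9 + N) = 27 - 3*N)
(-3152 + O(-46, 42)) + 2597 = (-3152 + (27 - 3*42)) + 2597 = (-3152 + (27 - 126)) + 2597 = (-3152 - 99) + 2597 = -3251 + 2597 = -654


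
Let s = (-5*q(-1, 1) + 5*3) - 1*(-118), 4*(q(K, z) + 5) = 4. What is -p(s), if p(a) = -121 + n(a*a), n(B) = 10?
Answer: 111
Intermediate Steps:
q(K, z) = -4 (q(K, z) = -5 + (¼)*4 = -5 + 1 = -4)
s = 153 (s = (-5*(-4) + 5*3) - 1*(-118) = (20 + 15) + 118 = 35 + 118 = 153)
p(a) = -111 (p(a) = -121 + 10 = -111)
-p(s) = -1*(-111) = 111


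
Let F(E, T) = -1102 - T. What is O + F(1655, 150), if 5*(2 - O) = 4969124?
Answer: -4975374/5 ≈ -9.9508e+5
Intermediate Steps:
O = -4969114/5 (O = 2 - 1/5*4969124 = 2 - 4969124/5 = -4969114/5 ≈ -9.9382e+5)
O + F(1655, 150) = -4969114/5 + (-1102 - 1*150) = -4969114/5 + (-1102 - 150) = -4969114/5 - 1252 = -4975374/5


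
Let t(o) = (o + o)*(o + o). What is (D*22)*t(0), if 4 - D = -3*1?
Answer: 0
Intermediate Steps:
D = 7 (D = 4 - (-3) = 4 - 1*(-3) = 4 + 3 = 7)
t(o) = 4*o² (t(o) = (2*o)*(2*o) = 4*o²)
(D*22)*t(0) = (7*22)*(4*0²) = 154*(4*0) = 154*0 = 0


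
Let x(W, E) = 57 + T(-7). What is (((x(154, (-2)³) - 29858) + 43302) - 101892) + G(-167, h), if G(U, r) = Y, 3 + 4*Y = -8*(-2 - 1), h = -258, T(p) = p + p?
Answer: -353599/4 ≈ -88400.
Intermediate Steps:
T(p) = 2*p
Y = 21/4 (Y = -¾ + (-8*(-2 - 1))/4 = -¾ + (-8*(-3))/4 = -¾ + (¼)*24 = -¾ + 6 = 21/4 ≈ 5.2500)
G(U, r) = 21/4
x(W, E) = 43 (x(W, E) = 57 + 2*(-7) = 57 - 14 = 43)
(((x(154, (-2)³) - 29858) + 43302) - 101892) + G(-167, h) = (((43 - 29858) + 43302) - 101892) + 21/4 = ((-29815 + 43302) - 101892) + 21/4 = (13487 - 101892) + 21/4 = -88405 + 21/4 = -353599/4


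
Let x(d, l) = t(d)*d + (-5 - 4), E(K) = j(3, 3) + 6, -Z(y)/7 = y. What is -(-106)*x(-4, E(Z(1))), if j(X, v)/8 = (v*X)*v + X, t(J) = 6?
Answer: -3498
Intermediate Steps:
j(X, v) = 8*X + 8*X*v² (j(X, v) = 8*((v*X)*v + X) = 8*((X*v)*v + X) = 8*(X*v² + X) = 8*(X + X*v²) = 8*X + 8*X*v²)
Z(y) = -7*y
E(K) = 246 (E(K) = 8*3*(1 + 3²) + 6 = 8*3*(1 + 9) + 6 = 8*3*10 + 6 = 240 + 6 = 246)
x(d, l) = -9 + 6*d (x(d, l) = 6*d + (-5 - 4) = 6*d - 9 = -9 + 6*d)
-(-106)*x(-4, E(Z(1))) = -(-106)*(-9 + 6*(-4)) = -(-106)*(-9 - 24) = -(-106)*(-33) = -1*3498 = -3498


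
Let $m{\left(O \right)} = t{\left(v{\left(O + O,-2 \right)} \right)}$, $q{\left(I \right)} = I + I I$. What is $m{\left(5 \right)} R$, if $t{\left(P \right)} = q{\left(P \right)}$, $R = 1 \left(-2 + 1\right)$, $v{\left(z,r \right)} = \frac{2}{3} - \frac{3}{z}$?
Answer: $- \frac{451}{900} \approx -0.50111$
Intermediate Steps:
$q{\left(I \right)} = I + I^{2}$
$v{\left(z,r \right)} = \frac{2}{3} - \frac{3}{z}$ ($v{\left(z,r \right)} = 2 \cdot \frac{1}{3} - \frac{3}{z} = \frac{2}{3} - \frac{3}{z}$)
$R = -1$ ($R = 1 \left(-1\right) = -1$)
$t{\left(P \right)} = P \left(1 + P\right)$
$m{\left(O \right)} = \left(\frac{2}{3} - \frac{3}{2 O}\right) \left(\frac{5}{3} - \frac{3}{2 O}\right)$ ($m{\left(O \right)} = \left(\frac{2}{3} - \frac{3}{O + O}\right) \left(1 + \left(\frac{2}{3} - \frac{3}{O + O}\right)\right) = \left(\frac{2}{3} - \frac{3}{2 O}\right) \left(1 + \left(\frac{2}{3} - \frac{3}{2 O}\right)\right) = \left(\frac{2}{3} - \frac{3}{2 O}\right) \left(\frac{5}{3} - \frac{3}{2 O}\right)$)
$m{\left(5 \right)} R = \frac{\left(-9 + 4 \cdot 5\right) \left(-9 + 10 \cdot 5\right)}{36 \cdot 25} \left(-1\right) = \frac{1}{36} \cdot \frac{1}{25} \left(-9 + 20\right) \left(-9 + 50\right) \left(-1\right) = \frac{1}{36} \cdot \frac{1}{25} \cdot 11 \cdot 41 \left(-1\right) = \frac{451}{900} \left(-1\right) = - \frac{451}{900}$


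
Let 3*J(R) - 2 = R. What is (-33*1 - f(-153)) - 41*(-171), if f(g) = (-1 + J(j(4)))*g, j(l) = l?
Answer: 7131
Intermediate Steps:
J(R) = ⅔ + R/3
f(g) = g (f(g) = (-1 + (⅔ + (⅓)*4))*g = (-1 + (⅔ + 4/3))*g = (-1 + 2)*g = 1*g = g)
(-33*1 - f(-153)) - 41*(-171) = (-33*1 - 1*(-153)) - 41*(-171) = (-33 + 153) - 1*(-7011) = 120 + 7011 = 7131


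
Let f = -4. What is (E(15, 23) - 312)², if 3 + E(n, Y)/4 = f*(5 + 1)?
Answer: 176400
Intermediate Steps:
E(n, Y) = -108 (E(n, Y) = -12 + 4*(-4*(5 + 1)) = -12 + 4*(-4*6) = -12 + 4*(-24) = -12 - 96 = -108)
(E(15, 23) - 312)² = (-108 - 312)² = (-420)² = 176400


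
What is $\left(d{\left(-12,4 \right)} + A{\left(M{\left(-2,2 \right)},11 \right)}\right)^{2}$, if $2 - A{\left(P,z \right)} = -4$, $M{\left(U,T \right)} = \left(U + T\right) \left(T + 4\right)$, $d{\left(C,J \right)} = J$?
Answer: $100$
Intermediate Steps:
$M{\left(U,T \right)} = \left(4 + T\right) \left(T + U\right)$ ($M{\left(U,T \right)} = \left(T + U\right) \left(4 + T\right) = \left(4 + T\right) \left(T + U\right)$)
$A{\left(P,z \right)} = 6$ ($A{\left(P,z \right)} = 2 - -4 = 2 + 4 = 6$)
$\left(d{\left(-12,4 \right)} + A{\left(M{\left(-2,2 \right)},11 \right)}\right)^{2} = \left(4 + 6\right)^{2} = 10^{2} = 100$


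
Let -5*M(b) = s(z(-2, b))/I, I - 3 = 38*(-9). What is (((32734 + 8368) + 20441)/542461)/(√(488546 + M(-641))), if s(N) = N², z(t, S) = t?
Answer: 61543*√1403604878430/449204074311514 ≈ 0.00016231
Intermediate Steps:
I = -339 (I = 3 + 38*(-9) = 3 - 342 = -339)
M(b) = 4/1695 (M(b) = -(-2)²/(5*(-339)) = -4*(-1)/(5*339) = -⅕*(-4/339) = 4/1695)
(((32734 + 8368) + 20441)/542461)/(√(488546 + M(-641))) = (((32734 + 8368) + 20441)/542461)/(√(488546 + 4/1695)) = ((41102 + 20441)*(1/542461))/(√(828085474/1695)) = (61543*(1/542461))/((√1403604878430/1695)) = 61543*(√1403604878430/828085474)/542461 = 61543*√1403604878430/449204074311514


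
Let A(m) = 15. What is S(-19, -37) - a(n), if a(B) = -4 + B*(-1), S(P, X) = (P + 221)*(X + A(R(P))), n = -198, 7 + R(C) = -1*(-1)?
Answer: -4638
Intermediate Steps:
R(C) = -6 (R(C) = -7 - 1*(-1) = -7 + 1 = -6)
S(P, X) = (15 + X)*(221 + P) (S(P, X) = (P + 221)*(X + 15) = (221 + P)*(15 + X) = (15 + X)*(221 + P))
a(B) = -4 - B
S(-19, -37) - a(n) = (3315 + 15*(-19) + 221*(-37) - 19*(-37)) - (-4 - 1*(-198)) = (3315 - 285 - 8177 + 703) - (-4 + 198) = -4444 - 1*194 = -4444 - 194 = -4638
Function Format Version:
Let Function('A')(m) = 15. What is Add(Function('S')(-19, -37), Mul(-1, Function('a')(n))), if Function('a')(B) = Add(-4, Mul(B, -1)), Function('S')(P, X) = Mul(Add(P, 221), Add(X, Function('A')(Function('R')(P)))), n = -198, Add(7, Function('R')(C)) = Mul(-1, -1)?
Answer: -4638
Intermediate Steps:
Function('R')(C) = -6 (Function('R')(C) = Add(-7, Mul(-1, -1)) = Add(-7, 1) = -6)
Function('S')(P, X) = Mul(Add(15, X), Add(221, P)) (Function('S')(P, X) = Mul(Add(P, 221), Add(X, 15)) = Mul(Add(221, P), Add(15, X)) = Mul(Add(15, X), Add(221, P)))
Function('a')(B) = Add(-4, Mul(-1, B))
Add(Function('S')(-19, -37), Mul(-1, Function('a')(n))) = Add(Add(3315, Mul(15, -19), Mul(221, -37), Mul(-19, -37)), Mul(-1, Add(-4, Mul(-1, -198)))) = Add(Add(3315, -285, -8177, 703), Mul(-1, Add(-4, 198))) = Add(-4444, Mul(-1, 194)) = Add(-4444, -194) = -4638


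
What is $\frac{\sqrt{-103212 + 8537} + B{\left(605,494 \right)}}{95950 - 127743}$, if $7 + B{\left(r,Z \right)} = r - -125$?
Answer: $- \frac{723}{31793} - \frac{5 i \sqrt{3787}}{31793} \approx -0.022741 - 0.009678 i$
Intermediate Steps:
$B{\left(r,Z \right)} = 118 + r$ ($B{\left(r,Z \right)} = -7 + \left(r - -125\right) = -7 + \left(r + 125\right) = -7 + \left(125 + r\right) = 118 + r$)
$\frac{\sqrt{-103212 + 8537} + B{\left(605,494 \right)}}{95950 - 127743} = \frac{\sqrt{-103212 + 8537} + \left(118 + 605\right)}{95950 - 127743} = \frac{\sqrt{-94675} + 723}{95950 - 127743} = \frac{5 i \sqrt{3787} + 723}{-31793} = \left(723 + 5 i \sqrt{3787}\right) \left(- \frac{1}{31793}\right) = - \frac{723}{31793} - \frac{5 i \sqrt{3787}}{31793}$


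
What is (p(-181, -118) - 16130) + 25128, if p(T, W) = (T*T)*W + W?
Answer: -3856918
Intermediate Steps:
p(T, W) = W + W*T**2 (p(T, W) = T**2*W + W = W*T**2 + W = W + W*T**2)
(p(-181, -118) - 16130) + 25128 = (-118*(1 + (-181)**2) - 16130) + 25128 = (-118*(1 + 32761) - 16130) + 25128 = (-118*32762 - 16130) + 25128 = (-3865916 - 16130) + 25128 = -3882046 + 25128 = -3856918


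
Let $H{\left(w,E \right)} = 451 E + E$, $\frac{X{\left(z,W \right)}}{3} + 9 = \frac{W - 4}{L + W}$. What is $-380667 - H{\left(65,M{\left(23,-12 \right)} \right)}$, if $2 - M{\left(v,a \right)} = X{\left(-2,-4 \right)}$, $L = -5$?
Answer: $- \frac{1177709}{3} \approx -3.9257 \cdot 10^{5}$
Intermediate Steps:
$X{\left(z,W \right)} = -27 + \frac{3 \left(-4 + W\right)}{-5 + W}$ ($X{\left(z,W \right)} = -27 + 3 \frac{W - 4}{-5 + W} = -27 + 3 \frac{-4 + W}{-5 + W} = -27 + \frac{3 \left(-4 + W\right)}{-5 + W}$)
$M{\left(v,a \right)} = \frac{79}{3}$ ($M{\left(v,a \right)} = 2 - \frac{3 \left(41 - -32\right)}{-5 - 4} = 2 - \frac{3 \left(41 + 32\right)}{-9} = 2 - 3 \left(- \frac{1}{9}\right) 73 = 2 - - \frac{73}{3} = 2 + \frac{73}{3} = \frac{79}{3}$)
$H{\left(w,E \right)} = 452 E$
$-380667 - H{\left(65,M{\left(23,-12 \right)} \right)} = -380667 - 452 \cdot \frac{79}{3} = -380667 - \frac{35708}{3} = - \frac{1177709}{3}$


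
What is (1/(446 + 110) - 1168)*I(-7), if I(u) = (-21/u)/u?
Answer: 1948221/3892 ≈ 500.57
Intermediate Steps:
I(u) = -21/u²
(1/(446 + 110) - 1168)*I(-7) = (1/(446 + 110) - 1168)*(-21/(-7)²) = (1/556 - 1168)*(-21*1/49) = (1/556 - 1168)*(-3/7) = -649407/556*(-3/7) = 1948221/3892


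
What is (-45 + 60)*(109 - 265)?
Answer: -2340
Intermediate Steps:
(-45 + 60)*(109 - 265) = 15*(-156) = -2340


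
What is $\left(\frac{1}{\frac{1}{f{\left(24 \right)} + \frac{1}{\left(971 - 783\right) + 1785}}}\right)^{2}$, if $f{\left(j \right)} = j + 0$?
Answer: $\frac{2242306609}{3892729} \approx 576.02$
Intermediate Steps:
$f{\left(j \right)} = j$
$\left(\frac{1}{\frac{1}{f{\left(24 \right)} + \frac{1}{\left(971 - 783\right) + 1785}}}\right)^{2} = \left(\frac{1}{\frac{1}{24 + \frac{1}{\left(971 - 783\right) + 1785}}}\right)^{2} = \left(\frac{1}{\frac{1}{24 + \frac{1}{188 + 1785}}}\right)^{2} = \left(\frac{1}{\frac{1}{24 + \frac{1}{1973}}}\right)^{2} = \left(\frac{1}{\frac{1}{\frac{47353}{1973}}}\right)^{2} = \left(\frac{1}{\frac{1973}{47353}}\right)^{2} = \left(\frac{47353}{1973}\right)^{2} = \frac{2242306609}{3892729}$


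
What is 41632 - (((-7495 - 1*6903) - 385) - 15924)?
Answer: 72339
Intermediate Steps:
41632 - (((-7495 - 1*6903) - 385) - 15924) = 41632 - (((-7495 - 6903) - 385) - 15924) = 41632 - ((-14398 - 385) - 15924) = 41632 - (-14783 - 15924) = 41632 - 1*(-30707) = 41632 + 30707 = 72339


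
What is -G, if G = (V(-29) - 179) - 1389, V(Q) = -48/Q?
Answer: 45424/29 ≈ 1566.3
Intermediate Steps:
G = -45424/29 (G = (-48/(-29) - 179) - 1389 = (-48*(-1/29) - 179) - 1389 = (48/29 - 179) - 1389 = -5143/29 - 1389 = -45424/29 ≈ -1566.3)
-G = -1*(-45424/29) = 45424/29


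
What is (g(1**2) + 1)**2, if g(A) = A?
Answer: 4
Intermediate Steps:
(g(1**2) + 1)**2 = (1**2 + 1)**2 = (1 + 1)**2 = 2**2 = 4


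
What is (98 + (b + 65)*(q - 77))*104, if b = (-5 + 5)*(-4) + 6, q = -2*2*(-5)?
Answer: -410696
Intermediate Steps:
q = 20 (q = -4*(-5) = 20)
b = 6 (b = 0*(-4) + 6 = 0 + 6 = 6)
(98 + (b + 65)*(q - 77))*104 = (98 + (6 + 65)*(20 - 77))*104 = (98 + 71*(-57))*104 = (98 - 4047)*104 = -3949*104 = -410696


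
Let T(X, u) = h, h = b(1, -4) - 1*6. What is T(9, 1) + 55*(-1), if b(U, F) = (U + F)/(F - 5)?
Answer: -182/3 ≈ -60.667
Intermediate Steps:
b(U, F) = (F + U)/(-5 + F)
h = -17/3 (h = (-4 + 1)/(-5 - 4) - 1*6 = -3/(-9) - 6 = -⅑*(-3) - 6 = ⅓ - 6 = -17/3 ≈ -5.6667)
T(X, u) = -17/3
T(9, 1) + 55*(-1) = -17/3 + 55*(-1) = -17/3 - 55 = -182/3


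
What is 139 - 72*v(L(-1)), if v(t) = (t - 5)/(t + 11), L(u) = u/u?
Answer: 163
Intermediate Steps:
L(u) = 1
v(t) = (-5 + t)/(11 + t)
139 - 72*v(L(-1)) = 139 - 72*(-5 + 1)/(11 + 1) = 139 - 72*(-4)/12 = 139 - 6*(-4) = 139 - 72*(-⅓) = 139 + 24 = 163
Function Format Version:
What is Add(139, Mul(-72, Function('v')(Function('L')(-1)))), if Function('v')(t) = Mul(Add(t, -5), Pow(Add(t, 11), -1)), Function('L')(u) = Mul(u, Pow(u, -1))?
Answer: 163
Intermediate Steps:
Function('L')(u) = 1
Function('v')(t) = Mul(Pow(Add(11, t), -1), Add(-5, t)) (Function('v')(t) = Mul(Add(-5, t), Pow(Add(11, t), -1)) = Mul(Pow(Add(11, t), -1), Add(-5, t)))
Add(139, Mul(-72, Function('v')(Function('L')(-1)))) = Add(139, Mul(-72, Mul(Pow(Add(11, 1), -1), Add(-5, 1)))) = Add(139, Mul(-72, Mul(Pow(12, -1), -4))) = Add(139, Mul(-72, Mul(Rational(1, 12), -4))) = Add(139, Mul(-72, Rational(-1, 3))) = Add(139, 24) = 163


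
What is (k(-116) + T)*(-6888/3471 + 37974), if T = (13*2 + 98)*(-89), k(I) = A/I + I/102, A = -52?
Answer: -717140066448586/1711203 ≈ -4.1909e+8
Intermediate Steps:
k(I) = -52/I + I/102
T = -11036 (T = (26 + 98)*(-89) = 124*(-89) = -11036)
(k(-116) + T)*(-6888/3471 + 37974) = ((-52/(-116) + (1/102)*(-116)) - 11036)*(-6888/3471 + 37974) = ((-52*(-1/116) - 58/51) - 11036)*(-6888*1/3471 + 37974) = ((13/29 - 58/51) - 11036)*(-2296/1157 + 37974) = (-1019/1479 - 11036)*(43933622/1157) = -16323263/1479*43933622/1157 = -717140066448586/1711203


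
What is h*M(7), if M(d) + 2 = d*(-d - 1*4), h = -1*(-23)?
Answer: -1817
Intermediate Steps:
h = 23
M(d) = -2 + d*(-4 - d) (M(d) = -2 + d*(-d - 1*4) = -2 + d*(-d - 4) = -2 + d*(-4 - d))
h*M(7) = 23*(-2 - 1*7² - 4*7) = 23*(-2 - 1*49 - 28) = 23*(-2 - 49 - 28) = 23*(-79) = -1817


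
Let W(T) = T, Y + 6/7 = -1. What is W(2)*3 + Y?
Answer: 29/7 ≈ 4.1429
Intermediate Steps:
Y = -13/7 (Y = -6/7 - 1 = -13/7 ≈ -1.8571)
W(2)*3 + Y = 2*3 - 13/7 = 6 - 13/7 = 29/7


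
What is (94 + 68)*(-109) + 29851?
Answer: 12193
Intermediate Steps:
(94 + 68)*(-109) + 29851 = 162*(-109) + 29851 = -17658 + 29851 = 12193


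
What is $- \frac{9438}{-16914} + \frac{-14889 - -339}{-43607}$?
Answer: $\frac{109610261}{122928133} \approx 0.89166$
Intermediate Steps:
$- \frac{9438}{-16914} + \frac{-14889 - -339}{-43607} = \left(-9438\right) \left(- \frac{1}{16914}\right) + \left(-14889 + 339\right) \left(- \frac{1}{43607}\right) = \frac{1573}{2819} - - \frac{14550}{43607} = \frac{1573}{2819} + \frac{14550}{43607} = \frac{109610261}{122928133}$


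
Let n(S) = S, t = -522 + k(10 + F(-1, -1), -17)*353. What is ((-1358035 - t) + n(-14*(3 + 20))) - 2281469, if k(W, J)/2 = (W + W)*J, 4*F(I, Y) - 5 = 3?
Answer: -3351256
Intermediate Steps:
F(I, Y) = 2 (F(I, Y) = 5/4 + (¼)*3 = 5/4 + ¾ = 2)
k(W, J) = 4*J*W (k(W, J) = 2*((W + W)*J) = 2*((2*W)*J) = 2*(2*J*W) = 4*J*W)
t = -288570 (t = -522 + (4*(-17)*(10 + 2))*353 = -522 + (4*(-17)*12)*353 = -522 - 816*353 = -522 - 288048 = -288570)
((-1358035 - t) + n(-14*(3 + 20))) - 2281469 = ((-1358035 - 1*(-288570)) - 14*(3 + 20)) - 2281469 = ((-1358035 + 288570) - 14*23) - 2281469 = (-1069465 - 322) - 2281469 = -1069787 - 2281469 = -3351256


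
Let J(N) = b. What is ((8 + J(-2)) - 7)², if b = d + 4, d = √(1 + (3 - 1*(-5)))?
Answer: 64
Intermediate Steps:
d = 3 (d = √(1 + (3 + 5)) = √(1 + 8) = √9 = 3)
b = 7 (b = 3 + 4 = 7)
J(N) = 7
((8 + J(-2)) - 7)² = ((8 + 7) - 7)² = (15 - 7)² = 8² = 64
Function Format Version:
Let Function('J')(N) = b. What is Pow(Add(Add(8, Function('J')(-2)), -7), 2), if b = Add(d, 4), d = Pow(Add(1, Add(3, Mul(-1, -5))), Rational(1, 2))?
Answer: 64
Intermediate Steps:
d = 3 (d = Pow(Add(1, Add(3, 5)), Rational(1, 2)) = Pow(Add(1, 8), Rational(1, 2)) = Pow(9, Rational(1, 2)) = 3)
b = 7 (b = Add(3, 4) = 7)
Function('J')(N) = 7
Pow(Add(Add(8, Function('J')(-2)), -7), 2) = Pow(Add(Add(8, 7), -7), 2) = Pow(Add(15, -7), 2) = Pow(8, 2) = 64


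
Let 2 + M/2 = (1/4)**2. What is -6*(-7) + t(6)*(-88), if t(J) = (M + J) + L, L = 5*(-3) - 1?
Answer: 1263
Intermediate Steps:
L = -16 (L = -15 - 1 = -16)
M = -31/8 (M = -4 + 2*(1/4)**2 = -4 + 2*(1/16) = -4 + 1/8 = -31/8 ≈ -3.8750)
t(J) = -159/8 + J (t(J) = (-31/8 + J) - 16 = -159/8 + J)
-6*(-7) + t(6)*(-88) = -6*(-7) + (-159/8 + 6)*(-88) = 42 - 111/8*(-88) = 42 + 1221 = 1263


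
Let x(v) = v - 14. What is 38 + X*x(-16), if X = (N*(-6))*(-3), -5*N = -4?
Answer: -394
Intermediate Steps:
N = ⅘ (N = -⅕*(-4) = ⅘ ≈ 0.80000)
X = 72/5 (X = ((⅘)*(-6))*(-3) = -24/5*(-3) = 72/5 ≈ 14.400)
x(v) = -14 + v
38 + X*x(-16) = 38 + 72*(-14 - 16)/5 = 38 + (72/5)*(-30) = 38 - 432 = -394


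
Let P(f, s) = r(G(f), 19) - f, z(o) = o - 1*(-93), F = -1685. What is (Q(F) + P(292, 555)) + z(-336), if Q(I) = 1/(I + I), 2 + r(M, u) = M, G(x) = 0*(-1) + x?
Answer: -825651/3370 ≈ -245.00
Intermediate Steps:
z(o) = 93 + o (z(o) = o + 93 = 93 + o)
G(x) = x (G(x) = 0 + x = x)
r(M, u) = -2 + M
Q(I) = 1/(2*I)
P(f, s) = -2 (P(f, s) = (-2 + f) - f = -2)
(Q(F) + P(292, 555)) + z(-336) = ((1/2)/(-1685) - 2) + (93 - 336) = ((1/2)*(-1/1685) - 2) - 243 = (-1/3370 - 2) - 243 = -6741/3370 - 243 = -825651/3370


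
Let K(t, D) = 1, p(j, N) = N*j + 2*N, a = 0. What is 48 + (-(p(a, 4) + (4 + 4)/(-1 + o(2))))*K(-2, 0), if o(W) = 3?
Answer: 36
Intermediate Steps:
p(j, N) = 2*N + N*j
48 + (-(p(a, 4) + (4 + 4)/(-1 + o(2))))*K(-2, 0) = 48 - (4*(2 + 0) + (4 + 4)/(-1 + 3))*1 = 48 - (4*2 + 8/2)*1 = 48 - (8 + 8*(1/2))*1 = 48 - (8 + 4)*1 = 48 - 1*12*1 = 48 - 12*1 = 48 - 12 = 36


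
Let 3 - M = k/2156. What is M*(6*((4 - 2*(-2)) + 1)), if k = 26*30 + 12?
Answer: 6966/49 ≈ 142.16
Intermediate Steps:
k = 792 (k = 780 + 12 = 792)
M = 129/49 (M = 3 - 792/2156 = 3 - 1*18/49 = 3 - 18/49 = 129/49 ≈ 2.6327)
M*(6*((4 - 2*(-2)) + 1)) = 129*(6*((4 - 2*(-2)) + 1))/49 = 129*(6*((4 + 4) + 1))/49 = 129*(6*(8 + 1))/49 = 129*(6*9)/49 = (129/49)*54 = 6966/49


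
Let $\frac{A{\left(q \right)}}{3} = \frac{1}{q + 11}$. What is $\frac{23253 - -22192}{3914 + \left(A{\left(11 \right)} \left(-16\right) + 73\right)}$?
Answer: $\frac{499895}{43833} \approx 11.405$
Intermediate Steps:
$A{\left(q \right)} = \frac{3}{11 + q}$ ($A{\left(q \right)} = \frac{3}{q + 11} = \frac{3}{11 + q}$)
$\frac{23253 - -22192}{3914 + \left(A{\left(11 \right)} \left(-16\right) + 73\right)} = \frac{23253 - -22192}{3914 + \left(\frac{3}{11 + 11} \left(-16\right) + 73\right)} = \frac{23253 + \left(-946 + 23138\right)}{3914 + \left(\frac{3}{22} \left(-16\right) + 73\right)} = \frac{23253 + 22192}{3914 + \left(3 \cdot \frac{1}{22} \left(-16\right) + 73\right)} = \frac{45445}{3914 + \left(\frac{3}{22} \left(-16\right) + 73\right)} = \frac{45445}{3914 + \left(- \frac{24}{11} + 73\right)} = \frac{45445}{3914 + \frac{779}{11}} = \frac{45445}{\frac{43833}{11}} = 45445 \cdot \frac{11}{43833} = \frac{499895}{43833}$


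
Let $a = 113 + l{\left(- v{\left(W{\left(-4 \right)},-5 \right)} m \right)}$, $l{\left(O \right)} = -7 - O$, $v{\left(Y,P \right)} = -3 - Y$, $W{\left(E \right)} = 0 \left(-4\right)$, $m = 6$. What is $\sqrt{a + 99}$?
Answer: $\sqrt{187} \approx 13.675$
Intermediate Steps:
$W{\left(E \right)} = 0$
$a = 88$ ($a = 113 - \left(7 + - (-3 - 0) 6\right) = 113 - \left(7 + - (-3 + 0) 6\right) = 113 - \left(7 + \left(-1\right) \left(-3\right) 6\right) = 113 - \left(7 + 3 \cdot 6\right) = 113 - 25 = 88$)
$\sqrt{a + 99} = \sqrt{88 + 99} = \sqrt{187}$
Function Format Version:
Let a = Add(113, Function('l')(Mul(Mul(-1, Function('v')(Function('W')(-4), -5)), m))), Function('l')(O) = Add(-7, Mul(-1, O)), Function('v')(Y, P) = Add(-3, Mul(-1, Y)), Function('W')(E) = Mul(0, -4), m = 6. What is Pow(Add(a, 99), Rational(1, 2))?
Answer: Pow(187, Rational(1, 2)) ≈ 13.675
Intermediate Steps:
Function('W')(E) = 0
a = 88 (a = Add(113, Add(-7, Mul(-1, Mul(Mul(-1, Add(-3, Mul(-1, 0))), 6)))) = Add(113, Add(-7, Mul(-1, Mul(Mul(-1, Add(-3, 0)), 6)))) = Add(113, Add(-7, Mul(-1, Mul(Mul(-1, -3), 6)))) = Add(113, Add(-7, Mul(-1, Mul(3, 6)))) = Add(113, Add(-7, Mul(-1, 18))) = Add(113, Add(-7, -18)) = Add(113, -25) = 88)
Pow(Add(a, 99), Rational(1, 2)) = Pow(Add(88, 99), Rational(1, 2)) = Pow(187, Rational(1, 2))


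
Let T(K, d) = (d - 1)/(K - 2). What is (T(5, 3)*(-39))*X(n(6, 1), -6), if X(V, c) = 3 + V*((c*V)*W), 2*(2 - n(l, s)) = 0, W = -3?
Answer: -1950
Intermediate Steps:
n(l, s) = 2 (n(l, s) = 2 - ½*0 = 2 + 0 = 2)
T(K, d) = (-1 + d)/(-2 + K)
X(V, c) = 3 - 3*c*V² (X(V, c) = 3 + V*((c*V)*(-3)) = 3 + V*((V*c)*(-3)) = 3 + V*(-3*V*c) = 3 - 3*c*V²)
(T(5, 3)*(-39))*X(n(6, 1), -6) = (((-1 + 3)/(-2 + 5))*(-39))*(3 - 3*(-6)*2²) = ((2/3)*(-39))*(3 - 3*(-6)*4) = (((⅓)*2)*(-39))*(3 + 72) = ((⅔)*(-39))*75 = -26*75 = -1950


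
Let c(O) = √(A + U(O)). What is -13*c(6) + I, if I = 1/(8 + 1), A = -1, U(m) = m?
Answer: ⅑ - 13*√5 ≈ -28.958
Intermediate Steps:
c(O) = √(-1 + O)
I = ⅑ (I = 1/9 = ⅑ ≈ 0.11111)
-13*c(6) + I = -13*√(-1 + 6) + ⅑ = -13*√5 + ⅑ = ⅑ - 13*√5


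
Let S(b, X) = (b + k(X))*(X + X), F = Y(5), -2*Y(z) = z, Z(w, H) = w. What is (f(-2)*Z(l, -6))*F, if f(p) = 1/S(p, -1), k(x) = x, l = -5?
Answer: 25/12 ≈ 2.0833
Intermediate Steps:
Y(z) = -z/2
F = -5/2 (F = -½*5 = -5/2 ≈ -2.5000)
S(b, X) = 2*X*(X + b) (S(b, X) = (b + X)*(X + X) = (X + b)*(2*X) = 2*X*(X + b))
f(p) = 1/(2 - 2*p) (f(p) = 1/(2*(-1)*(-1 + p)) = 1/(2 - 2*p))
(f(-2)*Z(l, -6))*F = (-1/(-2 + 2*(-2))*(-5))*(-5/2) = (-1/(-2 - 4)*(-5))*(-5/2) = (-1/(-6)*(-5))*(-5/2) = (-1*(-⅙)*(-5))*(-5/2) = ((⅙)*(-5))*(-5/2) = -⅚*(-5/2) = 25/12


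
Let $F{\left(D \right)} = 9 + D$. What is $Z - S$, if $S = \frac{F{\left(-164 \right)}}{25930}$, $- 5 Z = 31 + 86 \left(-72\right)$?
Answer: $\frac{31951101}{25930} \approx 1232.2$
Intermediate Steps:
$Z = \frac{6161}{5}$ ($Z = - \frac{31 + 86 \left(-72\right)}{5} = - \frac{31 - 6192}{5} = \left(- \frac{1}{5}\right) \left(-6161\right) = \frac{6161}{5} \approx 1232.2$)
$S = - \frac{31}{5186}$ ($S = \frac{9 - 164}{25930} = \left(-155\right) \frac{1}{25930} = - \frac{31}{5186} \approx -0.0059776$)
$Z - S = \frac{6161}{5} - - \frac{31}{5186} = \frac{6161}{5} + \frac{31}{5186} = \frac{31951101}{25930}$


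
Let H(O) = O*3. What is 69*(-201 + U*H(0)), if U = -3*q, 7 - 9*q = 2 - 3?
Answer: -13869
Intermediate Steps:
H(O) = 3*O
q = 8/9 (q = 7/9 - (2 - 3)/9 = 7/9 - ⅑*(-1) = 7/9 + ⅑ = 8/9 ≈ 0.88889)
U = -8/3 (U = -3*8/9 = -8/3 ≈ -2.6667)
69*(-201 + U*H(0)) = 69*(-201 - 8*0) = 69*(-201 - 8/3*0) = 69*(-201 + 0) = 69*(-201) = -13869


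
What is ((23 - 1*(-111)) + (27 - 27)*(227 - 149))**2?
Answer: 17956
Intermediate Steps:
((23 - 1*(-111)) + (27 - 27)*(227 - 149))**2 = ((23 + 111) + 0*78)**2 = (134 + 0)**2 = 134**2 = 17956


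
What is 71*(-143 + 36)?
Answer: -7597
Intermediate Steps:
71*(-143 + 36) = 71*(-107) = -7597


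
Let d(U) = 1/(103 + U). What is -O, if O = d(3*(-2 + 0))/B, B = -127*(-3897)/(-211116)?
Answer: 70372/16002381 ≈ 0.0043976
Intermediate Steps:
B = -164973/70372 (B = 494919*(-1/211116) = -164973/70372 ≈ -2.3443)
O = -70372/16002381 (O = 1/((103 + 3*(-2 + 0))*(-164973/70372)) = -70372/164973/(103 + 3*(-2)) = -70372/164973/(103 - 6) = -70372/164973/97 = (1/97)*(-70372/164973) = -70372/16002381 ≈ -0.0043976)
-O = -1*(-70372/16002381) = 70372/16002381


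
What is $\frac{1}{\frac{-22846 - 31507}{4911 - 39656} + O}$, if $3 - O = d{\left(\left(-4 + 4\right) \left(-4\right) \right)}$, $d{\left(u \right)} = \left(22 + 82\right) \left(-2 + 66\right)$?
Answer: $- \frac{34745}{231104132} \approx -0.00015034$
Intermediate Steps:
$d{\left(u \right)} = 6656$ ($d{\left(u \right)} = 104 \cdot 64 = 6656$)
$O = -6653$ ($O = 3 - 6656 = -6653$)
$\frac{1}{\frac{-22846 - 31507}{4911 - 39656} + O} = \frac{1}{\frac{-22846 - 31507}{4911 - 39656} - 6653} = \frac{1}{- \frac{54353}{-34745} - 6653} = \frac{1}{\left(-54353\right) \left(- \frac{1}{34745}\right) - 6653} = \frac{1}{\frac{54353}{34745} - 6653} = \frac{1}{- \frac{231104132}{34745}} = - \frac{34745}{231104132}$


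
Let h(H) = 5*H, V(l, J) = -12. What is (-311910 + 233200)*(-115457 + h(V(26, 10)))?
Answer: 9092343070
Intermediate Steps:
(-311910 + 233200)*(-115457 + h(V(26, 10))) = (-311910 + 233200)*(-115457 + 5*(-12)) = -78710*(-115457 - 60) = -78710*(-115517) = 9092343070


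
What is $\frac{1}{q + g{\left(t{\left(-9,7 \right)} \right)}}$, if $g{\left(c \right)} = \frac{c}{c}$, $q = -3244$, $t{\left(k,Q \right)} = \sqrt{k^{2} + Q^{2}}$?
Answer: $- \frac{1}{3243} \approx -0.00030836$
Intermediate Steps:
$t{\left(k,Q \right)} = \sqrt{Q^{2} + k^{2}}$
$g{\left(c \right)} = 1$
$\frac{1}{q + g{\left(t{\left(-9,7 \right)} \right)}} = \frac{1}{-3244 + 1} = \frac{1}{-3243} = - \frac{1}{3243}$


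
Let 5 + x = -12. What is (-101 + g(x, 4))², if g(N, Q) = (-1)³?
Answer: 10404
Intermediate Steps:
x = -17 (x = -5 - 12 = -17)
g(N, Q) = -1
(-101 + g(x, 4))² = (-101 - 1)² = (-102)² = 10404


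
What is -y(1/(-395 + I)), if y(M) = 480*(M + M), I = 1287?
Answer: -240/223 ≈ -1.0762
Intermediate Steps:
y(M) = 960*M (y(M) = 480*(2*M) = 960*M)
-y(1/(-395 + I)) = -960/(-395 + 1287) = -960/892 = -1*240/223 = -240/223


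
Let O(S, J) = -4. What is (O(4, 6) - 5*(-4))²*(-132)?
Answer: -33792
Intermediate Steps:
(O(4, 6) - 5*(-4))²*(-132) = (-4 - 5*(-4))²*(-132) = (-4 + 20)²*(-132) = 16²*(-132) = 256*(-132) = -33792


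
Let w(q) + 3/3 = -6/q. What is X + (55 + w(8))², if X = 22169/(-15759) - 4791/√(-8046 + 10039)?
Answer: 714615367/252144 - 4791*√1993/1993 ≈ 2726.8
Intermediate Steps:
w(q) = -1 - 6/q
X = -22169/15759 - 4791*√1993/1993 (X = 22169*(-1/15759) - 4791*√1993/1993 = -22169/15759 - 4791*√1993/1993 ≈ -108.72)
X + (55 + w(8))² = (-22169/15759 - 4791*√1993/1993) + (55 + (-6 - 1*8)/8)² = (-22169/15759 - 4791*√1993/1993) + (55 + (-6 - 8)/8)² = (-22169/15759 - 4791*√1993/1993) + (55 + (⅛)*(-14))² = (-22169/15759 - 4791*√1993/1993) + (55 - 7/4)² = (-22169/15759 - 4791*√1993/1993) + (213/4)² = (-22169/15759 - 4791*√1993/1993) + 45369/16 = 714615367/252144 - 4791*√1993/1993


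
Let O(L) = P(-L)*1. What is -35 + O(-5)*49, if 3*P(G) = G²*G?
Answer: 6020/3 ≈ 2006.7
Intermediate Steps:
P(G) = G³/3 (P(G) = (G²*G)/3 = G³/3)
O(L) = -L³/3 (O(L) = ((-L)³/3)*1 = ((-L³)/3)*1 = -L³/3*1 = -L³/3)
-35 + O(-5)*49 = -35 - ⅓*(-5)³*49 = -35 - ⅓*(-125)*49 = -35 + (125/3)*49 = -35 + 6125/3 = 6020/3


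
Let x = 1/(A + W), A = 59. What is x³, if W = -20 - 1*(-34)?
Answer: 1/389017 ≈ 2.5706e-6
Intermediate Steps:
W = 14 (W = -20 + 34 = 14)
x = 1/73 (x = 1/(59 + 14) = 1/73 ≈ 0.013699)
x³ = (1/73)³ = 1/389017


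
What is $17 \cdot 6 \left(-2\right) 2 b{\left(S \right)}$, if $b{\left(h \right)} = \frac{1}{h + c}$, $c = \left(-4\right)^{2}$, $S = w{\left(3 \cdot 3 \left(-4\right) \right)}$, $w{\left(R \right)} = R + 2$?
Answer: $\frac{68}{3} \approx 22.667$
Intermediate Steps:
$w{\left(R \right)} = 2 + R$
$S = -34$ ($S = 2 + 3 \cdot 3 \left(-4\right) = 2 + 9 \left(-4\right) = 2 - 36 = -34$)
$c = 16$
$b{\left(h \right)} = \frac{1}{16 + h}$ ($b{\left(h \right)} = \frac{1}{h + 16} = \frac{1}{16 + h}$)
$17 \cdot 6 \left(-2\right) 2 b{\left(S \right)} = \frac{17 \cdot 6 \left(-2\right) 2}{16 - 34} = \frac{17 \left(\left(-12\right) 2\right)}{-18} = 17 \left(-24\right) \left(- \frac{1}{18}\right) = \left(-408\right) \left(- \frac{1}{18}\right) = \frac{68}{3}$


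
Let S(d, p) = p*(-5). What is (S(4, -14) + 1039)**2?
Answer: 1229881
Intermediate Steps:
S(d, p) = -5*p
(S(4, -14) + 1039)**2 = (-5*(-14) + 1039)**2 = (70 + 1039)**2 = 1109**2 = 1229881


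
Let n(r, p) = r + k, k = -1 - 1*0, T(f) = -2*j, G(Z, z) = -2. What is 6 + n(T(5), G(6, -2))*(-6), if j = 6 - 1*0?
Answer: 84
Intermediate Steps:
j = 6 (j = 6 + 0 = 6)
T(f) = -12 (T(f) = -2*6 = -12)
k = -1 (k = -1 + 0 = -1)
n(r, p) = -1 + r (n(r, p) = r - 1 = -1 + r)
6 + n(T(5), G(6, -2))*(-6) = 6 + (-1 - 12)*(-6) = 6 - 13*(-6) = 6 + 78 = 84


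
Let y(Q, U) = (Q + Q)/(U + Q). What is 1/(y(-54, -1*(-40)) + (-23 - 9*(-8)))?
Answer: 7/397 ≈ 0.017632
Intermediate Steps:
y(Q, U) = 2*Q/(Q + U) (y(Q, U) = (2*Q)/(Q + U) = 2*Q/(Q + U))
1/(y(-54, -1*(-40)) + (-23 - 9*(-8))) = 1/(2*(-54)/(-54 - 1*(-40)) + (-23 - 9*(-8))) = 1/(2*(-54)/(-54 + 40) + (-23 + 72)) = 1/(2*(-54)/(-14) + 49) = 1/(2*(-54)*(-1/14) + 49) = 1/(54/7 + 49) = 1/(397/7) = 7/397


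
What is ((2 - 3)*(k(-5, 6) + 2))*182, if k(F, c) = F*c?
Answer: 5096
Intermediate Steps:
((2 - 3)*(k(-5, 6) + 2))*182 = ((2 - 3)*(-5*6 + 2))*182 = -(-30 + 2)*182 = -1*(-28)*182 = 28*182 = 5096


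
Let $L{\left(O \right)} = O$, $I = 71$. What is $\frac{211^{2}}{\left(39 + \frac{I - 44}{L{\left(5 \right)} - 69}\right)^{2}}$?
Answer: $\frac{182358016}{6095961} \approx 29.915$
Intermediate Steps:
$\frac{211^{2}}{\left(39 + \frac{I - 44}{L{\left(5 \right)} - 69}\right)^{2}} = \frac{211^{2}}{\left(39 + \frac{71 - 44}{5 - 69}\right)^{2}} = \frac{44521}{\left(39 + \frac{27}{-64}\right)^{2}} = \frac{44521}{\left(39 + 27 \left(- \frac{1}{64}\right)\right)^{2}} = \frac{44521}{\left(39 - \frac{27}{64}\right)^{2}} = \frac{44521}{\left(\frac{2469}{64}\right)^{2}} = \frac{44521}{\frac{6095961}{4096}} = 44521 \cdot \frac{4096}{6095961} = \frac{182358016}{6095961}$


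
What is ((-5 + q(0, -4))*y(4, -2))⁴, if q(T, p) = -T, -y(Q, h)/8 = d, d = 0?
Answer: 0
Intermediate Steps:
y(Q, h) = 0 (y(Q, h) = -8*0 = 0)
((-5 + q(0, -4))*y(4, -2))⁴ = ((-5 - 1*0)*0)⁴ = ((-5 + 0)*0)⁴ = (-5*0)⁴ = 0⁴ = 0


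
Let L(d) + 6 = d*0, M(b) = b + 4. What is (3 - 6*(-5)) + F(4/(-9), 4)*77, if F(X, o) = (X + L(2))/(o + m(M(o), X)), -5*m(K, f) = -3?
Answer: -15499/207 ≈ -74.874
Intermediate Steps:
M(b) = 4 + b
m(K, f) = ⅗ (m(K, f) = -⅕*(-3) = ⅗)
L(d) = -6 (L(d) = -6 + d*0 = -6 + 0 = -6)
F(X, o) = (-6 + X)/(⅗ + o) (F(X, o) = (X - 6)/(o + ⅗) = (-6 + X)/(⅗ + o))
(3 - 6*(-5)) + F(4/(-9), 4)*77 = (3 - 6*(-5)) + (5*(-6 + 4/(-9))/(3 + 5*4))*77 = (3 + 30) + (5*(-6 + 4*(-⅑))/(3 + 20))*77 = 33 + (5*(-6 - 4/9)/23)*77 = 33 + (5*(1/23)*(-58/9))*77 = 33 - 290/207*77 = 33 - 22330/207 = -15499/207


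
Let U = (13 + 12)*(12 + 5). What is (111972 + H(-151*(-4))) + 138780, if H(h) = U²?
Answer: 431377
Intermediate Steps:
U = 425 (U = 25*17 = 425)
H(h) = 180625 (H(h) = 425² = 180625)
(111972 + H(-151*(-4))) + 138780 = (111972 + 180625) + 138780 = 292597 + 138780 = 431377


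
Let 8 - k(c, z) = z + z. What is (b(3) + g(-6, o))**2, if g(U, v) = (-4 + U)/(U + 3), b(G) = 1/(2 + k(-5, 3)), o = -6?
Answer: 1849/144 ≈ 12.840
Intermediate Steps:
k(c, z) = 8 - 2*z (k(c, z) = 8 - (z + z) = 8 - 2*z)
b(G) = 1/4 (b(G) = 1/(2 + (8 - 2*3)) = 1/(2 + (8 - 6)) = 1/(2 + 2) = 1/4)
g(U, v) = (-4 + U)/(3 + U)
(b(3) + g(-6, o))**2 = (1/4 + (-4 - 6)/(3 - 6))**2 = (1/4 - 10/(-3))**2 = (1/4 - 1/3*(-10))**2 = (1/4 + 10/3)**2 = (43/12)**2 = 1849/144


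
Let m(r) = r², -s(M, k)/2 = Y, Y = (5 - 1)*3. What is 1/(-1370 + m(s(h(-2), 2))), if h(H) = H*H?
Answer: -1/794 ≈ -0.0012594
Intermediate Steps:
h(H) = H²
Y = 12 (Y = 4*3 = 12)
s(M, k) = -24 (s(M, k) = -2*12 = -24)
1/(-1370 + m(s(h(-2), 2))) = 1/(-1370 + (-24)²) = 1/(-1370 + 576) = 1/(-794) = -1/794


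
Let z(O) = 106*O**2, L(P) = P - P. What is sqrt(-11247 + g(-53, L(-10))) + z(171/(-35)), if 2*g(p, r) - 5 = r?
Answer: 3099546/1225 + I*sqrt(44978)/2 ≈ 2530.2 + 106.04*I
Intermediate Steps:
L(P) = 0
g(p, r) = 5/2 + r/2
sqrt(-11247 + g(-53, L(-10))) + z(171/(-35)) = sqrt(-11247 + (5/2 + (1/2)*0)) + 106*(171/(-35))**2 = sqrt(-11247 + (5/2 + 0)) + 106*(171*(-1/35))**2 = sqrt(-11247 + 5/2) + 106*(-171/35)**2 = sqrt(-22489/2) + 106*(29241/1225) = I*sqrt(44978)/2 + 3099546/1225 = 3099546/1225 + I*sqrt(44978)/2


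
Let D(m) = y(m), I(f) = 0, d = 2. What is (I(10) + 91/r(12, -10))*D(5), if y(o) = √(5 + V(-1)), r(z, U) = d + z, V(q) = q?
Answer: 13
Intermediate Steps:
r(z, U) = 2 + z
y(o) = 2 (y(o) = √(5 - 1) = √4 = 2)
D(m) = 2
(I(10) + 91/r(12, -10))*D(5) = (0 + 91/(2 + 12))*2 = (0 + 91/14)*2 = (0 + 91*(1/14))*2 = (0 + 13/2)*2 = (13/2)*2 = 13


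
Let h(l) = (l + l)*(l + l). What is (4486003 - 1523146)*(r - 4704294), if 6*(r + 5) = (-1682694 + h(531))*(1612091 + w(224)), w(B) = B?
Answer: -441772449211460868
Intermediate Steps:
h(l) = 4*l² (h(l) = (2*l)*(2*l) = 4*l²)
r = -149098829630 (r = -5 + ((-1682694 + 4*531²)*(1612091 + 224))/6 = -5 + ((-1682694 + 4*281961)*1612315)/6 = -5 + ((-1682694 + 1127844)*1612315)/6 = -5 + (-554850*1612315)/6 = -5 + (⅙)*(-894592977750) = -5 - 149098829625 = -149098829630)
(4486003 - 1523146)*(r - 4704294) = (4486003 - 1523146)*(-149098829630 - 4704294) = 2962857*(-149103533924) = -441772449211460868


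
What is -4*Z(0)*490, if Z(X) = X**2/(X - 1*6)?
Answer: 0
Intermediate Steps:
Z(X) = X**2/(-6 + X) (Z(X) = X**2/(X - 6) = X**2/(-6 + X))
-4*Z(0)*490 = -4*0**2/(-6 + 0)*490 = -0/(-6)*490 = -0*(-1)/6*490 = -4*0*490 = 0*490 = 0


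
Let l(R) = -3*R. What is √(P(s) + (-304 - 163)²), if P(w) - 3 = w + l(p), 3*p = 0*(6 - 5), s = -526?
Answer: 9*√2686 ≈ 466.44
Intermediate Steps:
p = 0 (p = (0*(6 - 5))/3 = (0*1)/3 = (⅓)*0 = 0)
P(w) = 3 + w (P(w) = 3 + (w - 3*0) = 3 + (w + 0) = 3 + w)
√(P(s) + (-304 - 163)²) = √((3 - 526) + (-304 - 163)²) = √(-523 + (-467)²) = √(-523 + 218089) = √217566 = 9*√2686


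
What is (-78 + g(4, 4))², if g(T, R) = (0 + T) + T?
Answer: 4900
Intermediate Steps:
g(T, R) = 2*T (g(T, R) = T + T = 2*T)
(-78 + g(4, 4))² = (-78 + 2*4)² = (-78 + 8)² = (-70)² = 4900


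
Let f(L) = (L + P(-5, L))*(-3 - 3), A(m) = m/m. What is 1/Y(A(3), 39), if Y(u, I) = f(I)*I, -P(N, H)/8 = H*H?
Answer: 1/2838186 ≈ 3.5234e-7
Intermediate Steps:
A(m) = 1
P(N, H) = -8*H² (P(N, H) = -8*H*H = -8*H²)
f(L) = -6*L + 48*L² (f(L) = (L - 8*L²)*(-3 - 3) = (L - 8*L²)*(-6) = -6*L + 48*L²)
Y(u, I) = 6*I²*(-1 + 8*I) (Y(u, I) = (6*I*(-1 + 8*I))*I = 6*I²*(-1 + 8*I))
1/Y(A(3), 39) = 1/(39²*(-6 + 48*39)) = 1/(1521*(-6 + 1872)) = 1/(1521*1866) = 1/2838186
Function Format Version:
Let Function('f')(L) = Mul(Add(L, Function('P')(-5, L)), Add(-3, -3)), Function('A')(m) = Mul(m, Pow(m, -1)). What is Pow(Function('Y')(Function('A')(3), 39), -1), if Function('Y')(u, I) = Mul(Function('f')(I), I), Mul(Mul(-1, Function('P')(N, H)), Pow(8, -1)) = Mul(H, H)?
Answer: Rational(1, 2838186) ≈ 3.5234e-7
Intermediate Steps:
Function('A')(m) = 1
Function('P')(N, H) = Mul(-8, Pow(H, 2)) (Function('P')(N, H) = Mul(-8, Mul(H, H)) = Mul(-8, Pow(H, 2)))
Function('f')(L) = Add(Mul(-6, L), Mul(48, Pow(L, 2))) (Function('f')(L) = Mul(Add(L, Mul(-8, Pow(L, 2))), Add(-3, -3)) = Mul(Add(L, Mul(-8, Pow(L, 2))), -6) = Add(Mul(-6, L), Mul(48, Pow(L, 2))))
Function('Y')(u, I) = Mul(6, Pow(I, 2), Add(-1, Mul(8, I))) (Function('Y')(u, I) = Mul(Mul(6, I, Add(-1, Mul(8, I))), I) = Mul(6, Pow(I, 2), Add(-1, Mul(8, I))))
Pow(Function('Y')(Function('A')(3), 39), -1) = Pow(Mul(Pow(39, 2), Add(-6, Mul(48, 39))), -1) = Pow(Mul(1521, Add(-6, 1872)), -1) = Pow(Mul(1521, 1866), -1) = Pow(2838186, -1) = Rational(1, 2838186)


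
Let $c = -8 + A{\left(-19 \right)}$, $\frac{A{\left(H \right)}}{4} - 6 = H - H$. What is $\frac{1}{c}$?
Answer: $\frac{1}{16} \approx 0.0625$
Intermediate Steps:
$A{\left(H \right)} = 24$ ($A{\left(H \right)} = 24 + 4 \left(H - H\right) = 24 + 4 \cdot 0 = 24 + 0 = 24$)
$c = 16$ ($c = -8 + 24 = 16$)
$\frac{1}{c} = \frac{1}{16}$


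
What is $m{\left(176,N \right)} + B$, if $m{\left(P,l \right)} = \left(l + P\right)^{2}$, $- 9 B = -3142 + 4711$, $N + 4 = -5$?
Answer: $\frac{83144}{3} \approx 27715.0$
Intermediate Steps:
$N = -9$ ($N = -4 - 5 = -9$)
$B = - \frac{523}{3}$ ($B = - \frac{-3142 + 4711}{9} = \left(- \frac{1}{9}\right) 1569 = - \frac{523}{3} \approx -174.33$)
$m{\left(P,l \right)} = \left(P + l\right)^{2}$
$m{\left(176,N \right)} + B = \left(176 - 9\right)^{2} - \frac{523}{3} = 167^{2} - \frac{523}{3} = 27889 - \frac{523}{3} = \frac{83144}{3}$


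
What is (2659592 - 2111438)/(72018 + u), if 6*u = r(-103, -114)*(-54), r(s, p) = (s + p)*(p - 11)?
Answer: -60906/19123 ≈ -3.1850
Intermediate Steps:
r(s, p) = (-11 + p)*(p + s) (r(s, p) = (p + s)*(-11 + p) = (-11 + p)*(p + s))
u = -244125 (u = (((-114)² - 11*(-114) - 11*(-103) - 114*(-103))*(-54))/6 = ((12996 + 1254 + 1133 + 11742)*(-54))/6 = (27125*(-54))/6 = (⅙)*(-1464750) = -244125)
(2659592 - 2111438)/(72018 + u) = (2659592 - 2111438)/(72018 - 244125) = 548154/(-172107) = 548154*(-1/172107) = -60906/19123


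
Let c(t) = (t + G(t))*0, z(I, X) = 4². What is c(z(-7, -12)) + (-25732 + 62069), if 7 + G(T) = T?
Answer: 36337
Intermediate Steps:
G(T) = -7 + T
z(I, X) = 16
c(t) = 0 (c(t) = (t + (-7 + t))*0 = (-7 + 2*t)*0 = 0)
c(z(-7, -12)) + (-25732 + 62069) = 0 + (-25732 + 62069) = 0 + 36337 = 36337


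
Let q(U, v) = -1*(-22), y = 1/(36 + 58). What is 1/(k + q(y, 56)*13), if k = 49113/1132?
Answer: 1132/372865 ≈ 0.0030360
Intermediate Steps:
y = 1/94 ≈ 0.010638
q(U, v) = 22
k = 49113/1132 (k = 49113*(1/1132) = 49113/1132 ≈ 43.386)
1/(k + q(y, 56)*13) = 1/(49113/1132 + 22*13) = 1/(49113/1132 + 286) = 1/(372865/1132) = 1132/372865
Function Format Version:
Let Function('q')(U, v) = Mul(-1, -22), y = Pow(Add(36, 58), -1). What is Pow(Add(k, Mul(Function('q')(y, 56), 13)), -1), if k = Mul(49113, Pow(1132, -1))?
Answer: Rational(1132, 372865) ≈ 0.0030360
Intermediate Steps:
y = Rational(1, 94) (y = Pow(94, -1) = Rational(1, 94) ≈ 0.010638)
Function('q')(U, v) = 22
k = Rational(49113, 1132) (k = Mul(49113, Rational(1, 1132)) = Rational(49113, 1132) ≈ 43.386)
Pow(Add(k, Mul(Function('q')(y, 56), 13)), -1) = Pow(Add(Rational(49113, 1132), Mul(22, 13)), -1) = Pow(Add(Rational(49113, 1132), 286), -1) = Pow(Rational(372865, 1132), -1) = Rational(1132, 372865)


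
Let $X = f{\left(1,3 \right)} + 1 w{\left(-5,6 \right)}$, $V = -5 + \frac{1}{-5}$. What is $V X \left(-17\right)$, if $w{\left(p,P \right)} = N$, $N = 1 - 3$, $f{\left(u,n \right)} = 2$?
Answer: $0$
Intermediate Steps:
$N = -2$
$w{\left(p,P \right)} = -2$
$V = - \frac{26}{5}$ ($V = -5 - \frac{1}{5} = - \frac{26}{5} \approx -5.2$)
$X = 0$ ($X = 2 + 1 \left(-2\right) = 2 - 2 = 0$)
$V X \left(-17\right) = \left(- \frac{26}{5}\right) 0 \left(-17\right) = 0 \left(-17\right) = 0$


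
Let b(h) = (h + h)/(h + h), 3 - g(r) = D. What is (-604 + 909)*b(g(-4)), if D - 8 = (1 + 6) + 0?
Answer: 305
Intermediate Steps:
D = 15 (D = 8 + ((1 + 6) + 0) = 8 + (7 + 0) = 8 + 7 = 15)
g(r) = -12 (g(r) = 3 - 1*15 = 3 - 15 = -12)
b(h) = 1 (b(h) = (2*h)/((2*h)) = (2*h)*(1/(2*h)) = 1)
(-604 + 909)*b(g(-4)) = (-604 + 909)*1 = 305*1 = 305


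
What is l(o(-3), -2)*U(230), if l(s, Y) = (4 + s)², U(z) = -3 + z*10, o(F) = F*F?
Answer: 388193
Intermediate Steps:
o(F) = F²
U(z) = -3 + 10*z
l(o(-3), -2)*U(230) = (4 + (-3)²)²*(-3 + 10*230) = (4 + 9)²*(-3 + 2300) = 13²*2297 = 169*2297 = 388193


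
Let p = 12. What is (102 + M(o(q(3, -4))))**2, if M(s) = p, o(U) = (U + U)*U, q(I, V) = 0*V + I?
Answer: 12996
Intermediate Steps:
q(I, V) = I (q(I, V) = 0 + I = I)
o(U) = 2*U**2 (o(U) = (2*U)*U = 2*U**2)
M(s) = 12
(102 + M(o(q(3, -4))))**2 = (102 + 12)**2 = 114**2 = 12996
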